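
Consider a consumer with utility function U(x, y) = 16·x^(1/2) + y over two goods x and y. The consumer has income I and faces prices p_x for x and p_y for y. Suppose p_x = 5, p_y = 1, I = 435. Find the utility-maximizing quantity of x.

x* = 2.56

MU_x = 8/√x, MU_y = 1. Tangency: 8/√x = p_x/p_y.
Solve: √x = 8·p_y/p_x, so x*(p_x,p_y) = (8·p_y/p_x)², and y* = (I − p_x·x*)/p_y.
Plugging in: x* = (8·1/5)² = 2.56.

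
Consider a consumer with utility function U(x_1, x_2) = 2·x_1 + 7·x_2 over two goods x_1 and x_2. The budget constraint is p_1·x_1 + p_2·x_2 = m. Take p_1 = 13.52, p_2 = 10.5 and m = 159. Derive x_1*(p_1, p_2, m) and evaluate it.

x_1* = 0

Linear utility — the consumer picks whichever good has higher MU/price: 2/13.52 = 0.1479 vs 7/10.5 = 0.6667.
x_2 gives more utility per dollar, so spend all income on x_2: x_2* = m/p_2, x_1* = 0.
Numerically: x_1* = 0, x_2* = 15.1429.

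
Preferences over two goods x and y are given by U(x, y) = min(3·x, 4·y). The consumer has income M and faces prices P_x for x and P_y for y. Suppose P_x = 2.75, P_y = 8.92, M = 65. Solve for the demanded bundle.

Demand: x*(P_x,P_y,M) = 4·M/(4·P_x + 3·P_y), y* = 3·M/(4·P_x + 3·P_y).
Here 4·2.75 + 3·8.92 = 37.76, giving x* = 6.8856 and y* = 5.1642.

x* = 6.8856, y* = 5.1642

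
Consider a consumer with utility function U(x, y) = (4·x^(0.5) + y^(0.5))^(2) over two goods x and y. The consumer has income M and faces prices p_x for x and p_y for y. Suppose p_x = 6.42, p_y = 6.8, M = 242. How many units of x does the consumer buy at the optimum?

x* = 35.5944

MU_x ∝ 4·x^(-0.5), MU_y ∝ y^(-0.5), so MRS = 4·(y/x)^(0.5) = p_x/p_y.
Hence y/x = ((1/4)·p_x/p_y)^(1/(0.5)), i.e. raised to the 2 power.
With the ratio pinned down, the budget gives x* = M/(p_x + p_y·(y/x)) and y* = (y/x)·x*.
Numerically y/x = 0.05571, so x* = 242/(6.42 + 6.8·0.05571) = 35.5944.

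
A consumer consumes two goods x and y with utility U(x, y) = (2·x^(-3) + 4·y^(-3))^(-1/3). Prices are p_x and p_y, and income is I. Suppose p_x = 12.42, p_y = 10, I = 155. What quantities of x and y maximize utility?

From the CES first-order condition, (1/2)·(y/x)^(4) = p_x/p_y.
Hence y/x = (2·p_x/p_y)^(1/(4)), i.e. raised to the 0.25 power.
With the ratio pinned down, the budget gives x* = I/(p_x + p_y·(y/x)) and y* = (y/x)·x*.
Numerically y/x = 1.255417, so x* = 155/(12.42 + 10·1.255417) = 6.2064 and y* = 1.255417·6.2064 = 7.7916.

x* = 6.2064, y* = 7.7916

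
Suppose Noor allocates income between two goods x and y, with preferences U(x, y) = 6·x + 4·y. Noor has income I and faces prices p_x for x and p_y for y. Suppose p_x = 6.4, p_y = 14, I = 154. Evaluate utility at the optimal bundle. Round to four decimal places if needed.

V = 144.375

Perfect substitutes: compare marginal utility per dollar. 6/p_x vs 4/p_y → 0.9375 vs 0.2857.
x gives more utility per dollar, so spend all income on x: x* = I/p_x, y* = 0.
Numerically: x* = 24.0625, y* = 0.
Utility at the optimum: U(24.0625, 0) = 144.375.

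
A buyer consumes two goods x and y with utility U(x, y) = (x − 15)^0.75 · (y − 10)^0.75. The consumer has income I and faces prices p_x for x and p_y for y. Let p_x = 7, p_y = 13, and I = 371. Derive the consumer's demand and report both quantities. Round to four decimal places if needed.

This is Cobb-Douglas in (x−15, y−10): tangency gives 0.75·p_y·(y−10) = 0.75·p_x·(x−15).
Substituting into the budget: x* = 15 + 0.5·(I − 15·p_x − 10·p_y)/p_x, and y* = 10 + 0.5·(…)/p_y.
Discretionary income = 371 − 15·7 − 10·13 = 136; x* = 15 + 0.5·136/7 = 24.7143; y* = 10 + 0.5·136/13 = 15.2308.

x* = 24.7143, y* = 15.2308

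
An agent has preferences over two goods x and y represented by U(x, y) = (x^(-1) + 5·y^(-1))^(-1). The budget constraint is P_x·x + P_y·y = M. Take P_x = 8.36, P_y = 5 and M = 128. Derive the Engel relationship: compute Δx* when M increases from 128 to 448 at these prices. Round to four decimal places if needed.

MU_x ∝ x^(-2), MU_y ∝ 5·y^(-2), so MRS = (1/5)·(y/x)^(2) = P_x/P_y.
Hence y/x = (5·P_x/P_y)^(1/(2)), i.e. raised to the 0.5 power.
Substitute y = (y/x)·x into the budget: x* = M/(P_x + P_y·(y/x)).
Numerically y/x = 2.891366, so x* = 128/(8.36 + 5·2.891366) = 5.6099.
At M' = 448: x* = 19.6346. Change: 19.6346 − 5.6099 = 14.0247.

Δx* = 14.0247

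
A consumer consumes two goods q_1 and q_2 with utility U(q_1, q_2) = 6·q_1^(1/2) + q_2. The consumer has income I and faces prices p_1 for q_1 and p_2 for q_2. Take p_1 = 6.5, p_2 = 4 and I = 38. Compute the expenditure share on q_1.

Utility is quasi-linear in q_2; the FOC for q_1 is 3/√q_1 = p_1/p_2.
Solve: √q_1 = 3·p_2/p_1, so q_1*(p_1,p_2) = (3·p_2/p_1)², and q_2* = (I − p_1·q_1*)/p_2.
Plugging in: q_1* = (3·4/6.5)² = 3.4083, q_2* = 3.9615.
Expenditure on q_1: 6.5·3.4083 = 22.1538; share = 0.583.

share on q_1 = 0.583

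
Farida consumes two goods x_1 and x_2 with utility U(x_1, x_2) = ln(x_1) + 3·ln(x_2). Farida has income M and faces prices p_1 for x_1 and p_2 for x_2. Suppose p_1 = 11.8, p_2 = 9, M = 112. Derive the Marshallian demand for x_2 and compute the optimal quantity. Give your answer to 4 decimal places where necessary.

Tangency: MRS = (1/3)·x_2/x_1 = p_1/p_2.
So p_2·x_2 = 3·p_1·x_1; combined with the budget, a share 0.25 of income goes to x_1.
Demand: x_1*(p_1,p_2,M) = 0.25·M/p_1 and x_2* = 0.75·M/p_2.
At p_1=11.8, p_2=9, M=112: x_2* = 0.75·112/9 = 9.3333.

x_2* = 9.3333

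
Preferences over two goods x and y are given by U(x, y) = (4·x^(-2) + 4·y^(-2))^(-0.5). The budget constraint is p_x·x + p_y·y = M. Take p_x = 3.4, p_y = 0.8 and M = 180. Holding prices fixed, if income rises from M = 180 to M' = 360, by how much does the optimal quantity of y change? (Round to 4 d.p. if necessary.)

From the CES first-order condition, (y/x)^(3) = p_x/p_y.
Solve for the ratio: y/x = [p_x/p_y]^(1/3).
With the ratio pinned down, the budget gives x* = M/(p_x + p_y·(y/x)) and y* = (y/x)·x*.
Numerically y/x = 1.619806, so x* = 180/(3.4 + 0.8·1.619806) = 38.3318 and y* = 1.619806·38.3318 = 62.09.
At M' = 360: y* = 124.18. Change: 124.18 − 62.09 = 62.09.

Δy* = 62.09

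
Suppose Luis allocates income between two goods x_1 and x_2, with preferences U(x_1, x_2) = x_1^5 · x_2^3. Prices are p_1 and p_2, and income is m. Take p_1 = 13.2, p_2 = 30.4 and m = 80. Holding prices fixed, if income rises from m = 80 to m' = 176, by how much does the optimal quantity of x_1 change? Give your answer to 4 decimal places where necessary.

Δx_1* = 4.5455

MU_x_1/MU_x_2 = (5·x_2)/(3·x_1); tangency sets this equal to p_1/p_2.
Rearranging, p_2·x_2 = (3/5)·p_1·x_1. Substituting into the budget gives p_1·x_1·(1 + (3/5)) = m.
Demand: x_1*(p_1,p_2,m) = 0.625·m/p_1 and x_2* = 0.375·m/p_2.
At p_1=13.2, p_2=30.4, m=80: x_1* = 0.625·80/13.2 = 3.7879.
At m' = 176: x_1* = 8.3333. Change: 8.3333 − 3.7879 = 4.5455.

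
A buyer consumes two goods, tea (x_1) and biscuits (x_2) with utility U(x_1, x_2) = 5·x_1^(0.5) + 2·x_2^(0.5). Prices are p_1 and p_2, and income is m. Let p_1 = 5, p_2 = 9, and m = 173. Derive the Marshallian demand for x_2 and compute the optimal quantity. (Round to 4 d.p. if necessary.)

Numerically x_2/x_1 = 0.049383, so x_1* = 173/(5 + 9·0.049383) = 31.7755 and x_2* = 0.049383·31.7755 = 1.5692.

x_2* = 1.5692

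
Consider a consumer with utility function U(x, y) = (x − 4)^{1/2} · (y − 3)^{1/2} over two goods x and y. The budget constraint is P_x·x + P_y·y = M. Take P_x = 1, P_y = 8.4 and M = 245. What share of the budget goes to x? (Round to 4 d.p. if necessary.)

share on x = 0.4567

Let x' = x−4, y' = y−3. MRS = y'/x' = P_x/P_y.
Substituting into the budget: x* = 4 + 0.5·(M − 4·P_x − 3·P_y)/P_x, and y* = 3 + 0.5·(…)/P_y.
Discretionary income = 245 − 4·1 − 3·8.4 = 215.8; x* = 4 + 0.5·215.8/1 = 111.9; y* = 3 + 0.5·215.8/8.4 = 15.8452.
Expenditure on x: 1·111.9 = 111.9; share = 0.4567.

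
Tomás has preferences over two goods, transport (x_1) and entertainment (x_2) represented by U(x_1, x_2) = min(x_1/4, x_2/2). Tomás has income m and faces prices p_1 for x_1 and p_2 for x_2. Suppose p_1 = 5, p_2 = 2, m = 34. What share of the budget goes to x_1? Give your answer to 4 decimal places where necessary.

Leontief preferences: the optimum is at the kink where x_1/4 = x_2/2, i.e. x_2 = (1/2)·x_1.
Budget: p_1·x_1 + p_2·(1/2)·x_1 = m, so (4·p_1 + 2·p_2)·x_1 = 4·m.
Demand: x_1*(p_1,p_2,m) = 4·m/(4·p_1 + 2·p_2), x_2* = 2·m/(4·p_1 + 2·p_2).
Here 4·5 + 2·2 = 24, giving x_1* = 5.6667 and x_2* = 2.8333.
Expenditure on x_1: 5·5.6667 = 28.3333; share = 0.8333.

share on x_1 = 0.8333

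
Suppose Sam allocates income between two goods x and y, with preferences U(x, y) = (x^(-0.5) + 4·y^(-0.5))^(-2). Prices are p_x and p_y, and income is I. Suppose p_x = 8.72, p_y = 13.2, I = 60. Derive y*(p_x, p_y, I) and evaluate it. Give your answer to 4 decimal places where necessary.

From the CES first-order condition, (1/4)·(y/x)^(1.5) = p_x/p_y.
Hence y/x = (4·p_x/p_y)^(1/(1.5)), i.e. raised to the 2/3 power.
With the ratio pinned down, the budget gives x* = I/(p_x + p_y·(y/x)) and y* = (y/x)·x*.
Numerically y/x = 1.911327, so x* = 60/(8.72 + 13.2·1.911327) = 1.7673 and y* = 1.911327·1.7673 = 3.3779.

y* = 3.3779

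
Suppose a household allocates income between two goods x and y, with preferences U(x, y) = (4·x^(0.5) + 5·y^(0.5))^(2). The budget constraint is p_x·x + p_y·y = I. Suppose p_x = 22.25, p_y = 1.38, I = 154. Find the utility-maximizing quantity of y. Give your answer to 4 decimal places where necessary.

y* = 107.3337

MU_x ∝ 4·x^(-0.5), MU_y ∝ 5·y^(-0.5), so MRS = (4/5)·(y/x)^(0.5) = p_x/p_y.
Hence y/x = ((5/4)·p_x/p_y)^(1/(0.5)), i.e. raised to the 2 power.
With the ratio pinned down, the budget gives x* = I/(p_x + p_y·(y/x)) and y* = (y/x)·x*.
Numerically y/x = 406.183132, so x* = 154/(22.25 + 1.38·406.183132) = 0.2642 and y* = 406.183132·0.2642 = 107.3337.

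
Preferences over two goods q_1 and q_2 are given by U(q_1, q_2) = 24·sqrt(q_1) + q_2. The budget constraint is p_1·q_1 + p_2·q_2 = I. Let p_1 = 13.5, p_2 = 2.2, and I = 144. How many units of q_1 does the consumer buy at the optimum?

q_1* = 3.8242

Utility is quasi-linear in q_2; the FOC for q_1 is 12/√q_1 = p_1/p_2.
Thus q_1* = (12·p_2/p_1)² — independent of I — with the rest of income spent on q_2.
Plugging in: q_1* = (12·2.2/13.5)² = 3.8242.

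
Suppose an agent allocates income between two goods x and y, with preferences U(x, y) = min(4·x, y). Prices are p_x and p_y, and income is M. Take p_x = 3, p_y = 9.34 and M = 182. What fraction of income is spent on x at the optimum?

With perfect complements, no substitution: consume in ratio x:y = 1:4.
Budget: p_x·x + p_y·4·x = M, so (p_x + 4·p_y)·x = M.
Demand: x*(p_x,p_y,M) = M/(p_x + 4·p_y), y* = 4·M/(p_x + 4·p_y).
Here 3 + 4·9.34 = 40.36, giving x* = 4.5094 and y* = 18.0377.
Expenditure on x: 3·4.5094 = 13.5282; share = 0.0743.

share on x = 0.0743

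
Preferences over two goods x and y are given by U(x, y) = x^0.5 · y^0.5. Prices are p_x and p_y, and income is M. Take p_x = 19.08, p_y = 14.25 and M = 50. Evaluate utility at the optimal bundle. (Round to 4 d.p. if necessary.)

V = 1.5162

Tangency: MRS = y/x = p_x/p_y.
So 0.5·p_y·y = 0.5·p_x·x; combined with the budget, a share 0.5 of income goes to x.
Demand: x*(p_x,p_y,M) = 0.5·M/p_x and y* = 0.5·M/p_y.
At p_x=19.08, p_y=14.25, M=50: x* = 0.5·50/19.08 = 1.3103, y* = 1.7544.
Utility at the optimum: U(1.3103, 1.7544) = 1.5162.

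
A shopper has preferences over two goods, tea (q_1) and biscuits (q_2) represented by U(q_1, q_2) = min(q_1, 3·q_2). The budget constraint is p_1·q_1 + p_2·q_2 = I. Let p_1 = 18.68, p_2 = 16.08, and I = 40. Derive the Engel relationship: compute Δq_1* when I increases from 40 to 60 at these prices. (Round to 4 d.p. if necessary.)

With perfect complements, no substitution: consume in ratio q_1:q_2 = 3:1.
Budget: p_1·q_1 + p_2·(1/3)·q_1 = I, so (3·p_1 + p_2)·q_1 = 3·I.
Demand: q_1*(p_1,p_2,I) = 3·I/(3·p_1 + p_2), q_2* = I/(3·p_1 + p_2).
Here 3·18.68 + 16.08 = 72.12, giving q_1* = 1.6639.
At I' = 60: q_1* = 2.4958. Change: 2.4958 − 1.6639 = 0.8319.

Δq_1* = 0.8319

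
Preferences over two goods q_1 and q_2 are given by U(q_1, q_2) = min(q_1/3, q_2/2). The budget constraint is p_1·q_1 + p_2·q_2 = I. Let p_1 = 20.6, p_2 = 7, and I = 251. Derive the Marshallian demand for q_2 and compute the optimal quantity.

Demand: q_1*(p_1,p_2,I) = 3·I/(3·p_1 + 2·p_2), q_2* = 2·I/(3·p_1 + 2·p_2).
Here 3·20.6 + 2·7 = 75.8, giving q_2* = 6.6227.

q_2* = 6.6227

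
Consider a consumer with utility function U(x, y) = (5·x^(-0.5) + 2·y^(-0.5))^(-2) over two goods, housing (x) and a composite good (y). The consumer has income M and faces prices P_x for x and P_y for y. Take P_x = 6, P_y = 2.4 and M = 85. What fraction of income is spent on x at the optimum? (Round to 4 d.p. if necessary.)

MRS = MU_x/MU_y = (5/2)·(y/x)^(1.5). Set equal to P_x/P_y.
Solve for the ratio: y/x = [(2/5)·P_x/P_y]^(2/3).
Substitute y = (y/x)·x into the budget: x* = M/(P_x + P_y·(y/x)).
Numerically y/x = 1, so x* = 85/(6 + 2.4·1) = 10.119 and y* = 1·10.119 = 10.119.
Expenditure on x: 6·10.119 = 60.7143; share = 0.7143.

share on x = 0.7143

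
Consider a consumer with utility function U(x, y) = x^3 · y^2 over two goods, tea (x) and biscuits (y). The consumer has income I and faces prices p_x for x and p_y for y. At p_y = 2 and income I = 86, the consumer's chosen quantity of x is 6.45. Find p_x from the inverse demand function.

p_x = 8

The MRS is (3/2)·y/x. Set MRS = p_x/p_y.
Rearranging, p_y·y = (2/3)·p_x·x. Substituting into the budget gives p_x·x·(1 + (2/3)) = I.
Demand: x*(p_x,p_y,I) = 0.6·I/p_x and y* = 0.4·I/p_y.
Set x* = 6.45 in the demand function and solve for p_x: p_x = 8.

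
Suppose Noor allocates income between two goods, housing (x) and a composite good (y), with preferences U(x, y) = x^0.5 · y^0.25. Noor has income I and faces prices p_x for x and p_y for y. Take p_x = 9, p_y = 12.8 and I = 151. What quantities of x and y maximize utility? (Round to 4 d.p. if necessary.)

MU_x/MU_y = (0.5·y)/(0.25·x); tangency sets this equal to p_x/p_y.
Rearranging, p_y·y = (1/2)·p_x·x. Substituting into the budget gives p_x·x·(1 + (1/2)) = I.
Demand: x*(p_x,p_y,I) = 2/3·I/p_x and y* = 1/3·I/p_y.
At p_x=9, p_y=12.8, I=151: x* = 2/3·151/9 = 11.1852, y* = 3.9323.

x* = 11.1852, y* = 3.9323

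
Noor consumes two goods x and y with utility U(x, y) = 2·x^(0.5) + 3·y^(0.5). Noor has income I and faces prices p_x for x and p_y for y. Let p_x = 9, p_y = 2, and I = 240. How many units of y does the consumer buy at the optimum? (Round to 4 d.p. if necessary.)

y* = 109.2135

MU_x ∝ 2·x^(-0.5), MU_y ∝ 3·y^(-0.5), so MRS = (2/3)·(y/x)^(0.5) = p_x/p_y.
Hence y/x = ((3/2)·p_x/p_y)^(1/(0.5)), i.e. raised to the 2 power.
Substitute y = (y/x)·x into the budget: x* = I/(p_x + p_y·(y/x)).
Numerically y/x = 45.5625, so x* = 240/(9 + 2·45.5625) = 2.397 and y* = 45.5625·2.397 = 109.2135.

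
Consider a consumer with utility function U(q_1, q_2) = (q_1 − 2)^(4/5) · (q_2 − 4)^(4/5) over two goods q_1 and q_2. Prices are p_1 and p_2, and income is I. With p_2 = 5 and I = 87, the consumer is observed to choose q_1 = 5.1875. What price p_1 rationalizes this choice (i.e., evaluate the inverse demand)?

Let q_1' = q_1−2, q_2' = q_2−4. MRS = q_2'/q_1' = p_1/p_2.
After buying the subsistence bundle (2, 4), a share 0.5 of the remaining income goes to q_1: q_1* = 2 + 0.5·(I − 2p_1 − 4p_2)/p_1.
Set q_1* = 5.1875 in the demand function and solve for p_1: p_1 = 8.

p_1 = 8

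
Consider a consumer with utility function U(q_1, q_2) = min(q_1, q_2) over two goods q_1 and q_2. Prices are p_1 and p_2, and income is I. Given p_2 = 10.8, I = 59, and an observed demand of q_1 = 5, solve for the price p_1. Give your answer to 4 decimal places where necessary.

p_1 = 1

With perfect complements, no substitution: consume in ratio q_1:q_2 = 1:1.
Budget: p_1·q_1 + p_2·q_1 = I, so (p_1 + p_2)·q_1 = I.
Demand: q_1*(p_1,p_2,I) = I/(p_1 + p_2), q_2* = I/(p_1 + p_2).
Set q_1* = 5 in the demand function and solve for p_1: p_1 = 1.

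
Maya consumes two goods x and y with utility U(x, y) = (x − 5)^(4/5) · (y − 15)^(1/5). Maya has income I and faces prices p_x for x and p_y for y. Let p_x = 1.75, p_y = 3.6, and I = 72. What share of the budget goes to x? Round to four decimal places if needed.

share on x = 0.2243

Let x' = x−5, y' = y−15. MRS = 4·y'/x' = p_x/p_y.
Substituting into the budget: x* = 5 + 0.8·(I − 5·p_x − 15·p_y)/p_x, and y* = 15 + 0.2·(…)/p_y.
Discretionary income = 72 − 5·1.75 − 15·3.6 = 9.25; x* = 5 + 0.8·9.25/1.75 = 9.2286; y* = 15 + 0.2·9.25/3.6 = 15.5139.
Expenditure on x: 1.75·9.2286 = 16.15; share = 0.2243.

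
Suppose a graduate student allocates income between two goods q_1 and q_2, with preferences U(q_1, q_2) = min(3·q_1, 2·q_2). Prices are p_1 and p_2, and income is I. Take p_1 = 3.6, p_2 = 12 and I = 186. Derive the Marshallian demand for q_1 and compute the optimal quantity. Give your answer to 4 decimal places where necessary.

q_1* = 8.6111

With perfect complements, no substitution: consume in ratio q_1:q_2 = 2:3.
Budget: p_1·q_1 + p_2·(3/2)·q_1 = I, so (2·p_1 + 3·p_2)·q_1 = 2·I.
Demand: q_1*(p_1,p_2,I) = 2·I/(2·p_1 + 3·p_2), q_2* = 3·I/(2·p_1 + 3·p_2).
Here 2·3.6 + 3·12 = 43.2, giving q_1* = 8.6111.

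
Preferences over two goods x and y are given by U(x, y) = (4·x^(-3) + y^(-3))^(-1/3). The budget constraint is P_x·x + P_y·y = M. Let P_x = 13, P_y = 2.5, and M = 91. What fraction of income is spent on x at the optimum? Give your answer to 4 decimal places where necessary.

share on x = 0.8296

Substitute y = (y/x)·x into the budget: x* = M/(P_x + P_y·(y/x)).
Numerically y/x = 1.06779, so x* = 91/(13 + 2.5·1.06779) = 5.8075 and y* = 1.06779·5.8075 = 6.2012.
Expenditure on x: 13·5.8075 = 75.4971; share = 0.8296.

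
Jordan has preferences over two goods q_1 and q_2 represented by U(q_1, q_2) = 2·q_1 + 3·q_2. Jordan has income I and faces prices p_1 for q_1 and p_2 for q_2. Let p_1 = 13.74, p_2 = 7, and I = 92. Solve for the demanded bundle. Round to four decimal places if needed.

Linear utility — the consumer picks whichever good has higher MU/price: 2/13.74 = 0.1456 vs 3/7 = 0.4286.
q_2 gives more utility per dollar, so spend all income on q_2: q_2* = I/p_2, q_1* = 0.
Numerically: q_1* = 0, q_2* = 13.1429.

q_1* = 0, q_2* = 13.1429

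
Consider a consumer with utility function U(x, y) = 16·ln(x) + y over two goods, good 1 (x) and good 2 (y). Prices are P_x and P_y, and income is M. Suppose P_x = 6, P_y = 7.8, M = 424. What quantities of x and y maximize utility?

x* = 20.8, y* = 38.359

So x*(P_x,P_y) = 16·P_y/P_x, independent of income; and y* = (M − 16·P_y)/P_y.
At the given prices: x* = 16·7.8/6 = 20.8, and y* = 38.359.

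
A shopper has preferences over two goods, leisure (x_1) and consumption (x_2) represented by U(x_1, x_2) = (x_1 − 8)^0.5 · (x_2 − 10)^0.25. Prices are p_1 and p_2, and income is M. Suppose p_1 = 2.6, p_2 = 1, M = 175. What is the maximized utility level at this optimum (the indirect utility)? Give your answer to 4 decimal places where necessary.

After buying the subsistence bundle (8, 10), a share 2/3 of the remaining income goes to x_1: x_1* = 8 + 2/3·(M − 8p_1 − 10p_2)/p_1.
Discretionary income = 175 − 8·2.6 − 10·1 = 144.2; x_1* = 8 + 2/3·144.2/2.6 = 44.9744; x_2* = 10 + 1/3·144.2/1 = 58.0667.
Utility at the optimum: U(44.9744, 58.0667) = 16.0107.

V = 16.0107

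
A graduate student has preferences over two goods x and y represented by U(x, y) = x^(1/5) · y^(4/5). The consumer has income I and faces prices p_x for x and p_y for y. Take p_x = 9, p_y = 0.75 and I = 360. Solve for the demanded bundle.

MU_x/MU_y = (0.2·y)/(0.8·x); tangency sets this equal to p_x/p_y.
Rearranging, p_y·y = 4·p_x·x. Substituting into the budget gives p_x·x·(1 + 4) = I.
Demand: x*(p_x,p_y,I) = 0.2·I/p_x and y* = 0.8·I/p_y.
At p_x=9, p_y=0.75, I=360: x* = 0.2·360/9 = 8, y* = 384.

x* = 8, y* = 384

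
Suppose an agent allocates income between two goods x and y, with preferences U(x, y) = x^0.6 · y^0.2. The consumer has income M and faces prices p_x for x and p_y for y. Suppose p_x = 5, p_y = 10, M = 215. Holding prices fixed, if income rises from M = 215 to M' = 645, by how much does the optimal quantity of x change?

Tangency: MRS = 3·y/x = p_x/p_y.
So 0.6·p_y·y = 0.2·p_x·x; combined with the budget, a share 0.75 of income goes to x.
Demand: x*(p_x,p_y,M) = 0.75·M/p_x and y* = 0.25·M/p_y.
At p_x=5, p_y=10, M=215: x* = 0.75·215/5 = 32.25.
At M' = 645: x* = 96.75. Change: 96.75 − 32.25 = 64.5.

Δx* = 64.5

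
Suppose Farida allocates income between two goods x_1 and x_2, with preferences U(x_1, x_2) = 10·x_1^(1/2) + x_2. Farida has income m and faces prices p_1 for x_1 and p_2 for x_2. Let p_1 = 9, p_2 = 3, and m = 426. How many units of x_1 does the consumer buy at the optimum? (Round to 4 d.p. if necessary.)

x_1* = 2.7778

MU_x_1 = 5/√x_1, MU_x_2 = 1. Tangency: 5/√x_1 = p_1/p_2.
Thus x_1* = (5·p_2/p_1)² — independent of m — with the rest of income spent on x_2.
Plugging in: x_1* = (5·3/9)² = 2.7778.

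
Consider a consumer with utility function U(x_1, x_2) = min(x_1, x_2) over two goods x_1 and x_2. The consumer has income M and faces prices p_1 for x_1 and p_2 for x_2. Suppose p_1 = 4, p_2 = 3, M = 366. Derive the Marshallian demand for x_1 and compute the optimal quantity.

Leontief preferences: the optimum is at the kink where x_1/1 = x_2/1, i.e. x_2 = x_1.
Budget: p_1·x_1 + p_2·x_1 = M, so (p_1 + p_2)·x_1 = M.
Demand: x_1*(p_1,p_2,M) = M/(p_1 + p_2), x_2* = M/(p_1 + p_2).
Here 4 + 3 = 7, giving x_1* = 52.2857.

x_1* = 52.2857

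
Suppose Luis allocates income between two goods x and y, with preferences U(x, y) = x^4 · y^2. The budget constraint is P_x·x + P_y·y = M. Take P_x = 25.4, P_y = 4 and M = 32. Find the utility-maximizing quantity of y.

MU_x/MU_y = (4·y)/(2·x); tangency sets this equal to P_x/P_y.
Rearranging, P_y·y = (1/2)·P_x·x. Substituting into the budget gives P_x·x·(1 + (1/2)) = M.
Demand: x*(P_x,P_y,M) = 2/3·M/P_x and y* = 1/3·M/P_y.
At P_x=25.4, P_y=4, M=32: y* = 1/3·32/4 = 2.6667.

y* = 2.6667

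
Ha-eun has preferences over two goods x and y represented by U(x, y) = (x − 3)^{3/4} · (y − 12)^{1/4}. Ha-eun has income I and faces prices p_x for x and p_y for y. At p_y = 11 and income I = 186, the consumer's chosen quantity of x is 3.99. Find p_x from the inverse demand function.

MRS = 3·(y−12)/(x−3). Tangency with p_x/p_y gives y−12 = (1/3)·(p_x/p_y)·(x−3).
After buying the subsistence bundle (3, 12), a share 0.75 of the remaining income goes to x: x* = 3 + 0.75·(I − 3p_x − 12p_y)/p_x.
Set x* = 3.99 in the demand function and solve for p_x: p_x = 12.5.

p_x = 12.5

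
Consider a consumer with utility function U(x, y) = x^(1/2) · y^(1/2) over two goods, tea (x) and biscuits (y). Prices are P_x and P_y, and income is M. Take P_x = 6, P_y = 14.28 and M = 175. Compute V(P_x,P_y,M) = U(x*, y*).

At P_x=6, P_y=14.28, M=175: x* = 0.5·175/6 = 14.5833, y* = 6.1275.
Utility at the optimum: U(14.5833, 6.1275) = 9.453.

V = 9.453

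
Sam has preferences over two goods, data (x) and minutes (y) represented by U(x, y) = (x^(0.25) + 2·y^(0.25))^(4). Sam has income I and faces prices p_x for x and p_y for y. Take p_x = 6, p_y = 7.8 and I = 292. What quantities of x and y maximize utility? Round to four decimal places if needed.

From the CES first-order condition, (1/2)·(y/x)^(0.75) = p_x/p_y.
Solve for the ratio: y/x = [2·p_x/p_y]^(4/3).
With the ratio pinned down, the budget gives x* = I/(p_x + p_y·(y/x)) and y* = (y/x)·x*.
Numerically y/x = 1.776024, so x* = 292/(6 + 7.8·1.776024) = 14.7081 and y* = 1.776024·14.7081 = 26.122.

x* = 14.7081, y* = 26.122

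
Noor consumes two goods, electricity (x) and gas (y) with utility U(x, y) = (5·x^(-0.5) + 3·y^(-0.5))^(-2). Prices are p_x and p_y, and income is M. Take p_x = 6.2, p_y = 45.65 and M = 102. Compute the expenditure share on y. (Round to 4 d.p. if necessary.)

With the ratio pinned down, the budget gives x* = M/(p_x + p_y·(y/x)) and y* = (y/x)·x*.
Numerically y/x = 0.187961, so x* = 102/(6.2 + 45.65·0.187961) = 6.901 and y* = 0.187961·6.901 = 1.2971.
Expenditure on y: 45.65·1.2971 = 59.2137; share = 0.5805.

share on y = 0.5805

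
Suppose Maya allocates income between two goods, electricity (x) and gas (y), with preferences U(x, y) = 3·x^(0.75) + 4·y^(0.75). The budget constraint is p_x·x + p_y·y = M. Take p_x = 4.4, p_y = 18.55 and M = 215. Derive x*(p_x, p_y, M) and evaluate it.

MU_x ∝ 3·x^(-0.25), MU_y ∝ 4·y^(-0.25), so MRS = (3/4)·(y/x)^(0.25) = p_x/p_y.
Solve for the ratio: y/x = [(4/3)·p_x/p_y]^(4).
Substitute y = (y/x)·x into the budget: x* = M/(p_x + p_y·(y/x)).
Numerically y/x = 0.010004, so x* = 215/(4.4 + 18.55·0.010004) = 46.8861.

x* = 46.8861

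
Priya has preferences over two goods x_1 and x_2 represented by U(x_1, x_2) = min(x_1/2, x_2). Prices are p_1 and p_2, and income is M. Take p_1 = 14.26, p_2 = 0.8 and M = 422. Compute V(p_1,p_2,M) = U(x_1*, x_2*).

V = 14.3929

With perfect complements, no substitution: consume in ratio x_1:x_2 = 2:1.
Budget: p_1·x_1 + p_2·(1/2)·x_1 = M, so (2·p_1 + p_2)·x_1 = 2·M.
Demand: x_1*(p_1,p_2,M) = 2·M/(2·p_1 + p_2), x_2* = M/(2·p_1 + p_2).
Here 2·14.26 + 0.8 = 29.32, giving x_1* = 28.7858 and x_2* = 14.3929.
Utility at the optimum: U(28.7858, 14.3929) = 14.3929.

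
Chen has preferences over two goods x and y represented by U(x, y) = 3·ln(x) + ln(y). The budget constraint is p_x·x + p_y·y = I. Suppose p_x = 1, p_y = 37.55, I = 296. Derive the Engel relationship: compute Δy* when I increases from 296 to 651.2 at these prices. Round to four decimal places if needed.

Tangency: MRS = 3·y/x = p_x/p_y.
Rearranging, p_y·y = (1/3)·p_x·x. Substituting into the budget gives p_x·x·(1 + (1/3)) = I.
Demand: x*(p_x,p_y,I) = 0.75·I/p_x and y* = 0.25·I/p_y.
At p_x=1, p_y=37.55, I=296: y* = 0.25·296/37.55 = 1.9707.
At I' = 651.2: y* = 4.3356. Change: 4.3356 − 1.9707 = 2.3648.

Δy* = 2.3648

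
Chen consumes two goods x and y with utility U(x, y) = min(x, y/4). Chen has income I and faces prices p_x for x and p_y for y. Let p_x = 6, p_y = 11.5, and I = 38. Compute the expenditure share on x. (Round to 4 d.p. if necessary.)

With perfect complements, no substitution: consume in ratio x:y = 1:4.
Budget: p_x·x + p_y·4·x = I, so (p_x + 4·p_y)·x = I.
Demand: x*(p_x,p_y,I) = I/(p_x + 4·p_y), y* = 4·I/(p_x + 4·p_y).
Here 6 + 4·11.5 = 52, giving x* = 0.7308 and y* = 2.9231.
Expenditure on x: 6·0.7308 = 4.3846; share = 0.1154.

share on x = 0.1154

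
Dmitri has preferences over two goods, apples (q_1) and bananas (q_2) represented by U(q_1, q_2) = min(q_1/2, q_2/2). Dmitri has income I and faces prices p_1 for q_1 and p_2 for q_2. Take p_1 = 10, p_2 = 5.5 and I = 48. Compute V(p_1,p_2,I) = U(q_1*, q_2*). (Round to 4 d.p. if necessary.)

Leontief preferences: the optimum is at the kink where q_1/2 = q_2/2, i.e. q_2 = q_1.
Budget: p_1·q_1 + p_2·q_1 = I, so (2·p_1 + 2·p_2)·q_1 = 2·I.
Demand: q_1*(p_1,p_2,I) = 2·I/(2·p_1 + 2·p_2), q_2* = 2·I/(2·p_1 + 2·p_2).
Here 2·10 + 2·5.5 = 31, giving q_1* = 3.0968 and q_2* = 3.0968.
Utility at the optimum: U(3.0968, 3.0968) = 1.5484.

V = 1.5484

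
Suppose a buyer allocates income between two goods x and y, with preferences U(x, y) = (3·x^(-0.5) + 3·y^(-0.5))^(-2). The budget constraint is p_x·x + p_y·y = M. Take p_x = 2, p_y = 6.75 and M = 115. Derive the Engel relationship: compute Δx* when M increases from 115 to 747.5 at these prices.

Numerically y/x = 0.444444, so x* = 115/(2 + 6.75·0.444444) = 23.
At M' = 747.5: x* = 149.5. Change: 149.5 − 23 = 126.5.

Δx* = 126.5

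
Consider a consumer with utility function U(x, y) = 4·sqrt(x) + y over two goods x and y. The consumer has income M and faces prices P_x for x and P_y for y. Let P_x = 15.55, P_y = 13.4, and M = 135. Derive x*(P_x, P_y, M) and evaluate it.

Utility is quasi-linear in y; the FOC for x is 2/√x = P_x/P_y.
Solve: √x = 2·P_y/P_x, so x*(P_x,P_y) = (2·P_y/P_x)², and y* = (M − P_x·x*)/P_y.
Plugging in: x* = (2·13.4/15.55)² = 2.9704.

x* = 2.9704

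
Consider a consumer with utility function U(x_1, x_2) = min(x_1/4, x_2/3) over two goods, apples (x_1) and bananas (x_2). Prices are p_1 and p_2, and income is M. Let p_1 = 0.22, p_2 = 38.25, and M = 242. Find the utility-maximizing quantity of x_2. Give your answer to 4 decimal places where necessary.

x_2* = 6.2786

Leontief preferences: the optimum is at the kink where x_1/4 = x_2/3, i.e. x_2 = (3/4)·x_1.
Budget: p_1·x_1 + p_2·(3/4)·x_1 = M, so (4·p_1 + 3·p_2)·x_1 = 4·M.
Demand: x_1*(p_1,p_2,M) = 4·M/(4·p_1 + 3·p_2), x_2* = 3·M/(4·p_1 + 3·p_2).
Here 4·0.22 + 3·38.25 = 115.63, giving x_2* = 6.2786.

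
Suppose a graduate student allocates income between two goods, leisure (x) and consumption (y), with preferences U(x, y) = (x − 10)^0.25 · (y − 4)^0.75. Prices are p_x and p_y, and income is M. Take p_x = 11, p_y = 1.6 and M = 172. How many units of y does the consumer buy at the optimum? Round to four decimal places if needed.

y* = 30.0625

This is Cobb-Douglas in (x−10, y−4): tangency gives 0.25·p_y·(y−4) = 0.75·p_x·(x−10).
Substituting into the budget: x* = 10 + 0.25·(M − 10·p_x − 4·p_y)/p_x, and y* = 4 + 0.75·(…)/p_y.
Discretionary income = 172 − 10·11 − 4·1.6 = 55.6; y* = 4 + 0.75·55.6/1.6 = 30.0625.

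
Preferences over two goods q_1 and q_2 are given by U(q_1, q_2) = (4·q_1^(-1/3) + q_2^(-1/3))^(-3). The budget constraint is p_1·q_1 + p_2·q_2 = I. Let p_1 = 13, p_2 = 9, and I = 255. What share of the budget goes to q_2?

MU_q_1 ∝ 4·q_1^(-4/3), MU_q_2 ∝ q_2^(-4/3), so MRS = 4·(q_2/q_1)^(4/3) = p_1/p_2.
Solve for the ratio: q_2/q_1 = [(1/4)·p_1/p_2]^(0.75).
Substitute q_2 = (q_2/q_1)·q_1 into the budget: q_1* = I/(p_1 + p_2·(q_2/q_1)).
Numerically q_2/q_1 = 0.465833, so q_1* = 255/(13 + 9·0.465833) = 14.832 and q_2* = 0.465833·14.832 = 6.9093.
Expenditure on q_2: 9·6.9093 = 62.1834; share = 0.2439.

share on q_2 = 0.2439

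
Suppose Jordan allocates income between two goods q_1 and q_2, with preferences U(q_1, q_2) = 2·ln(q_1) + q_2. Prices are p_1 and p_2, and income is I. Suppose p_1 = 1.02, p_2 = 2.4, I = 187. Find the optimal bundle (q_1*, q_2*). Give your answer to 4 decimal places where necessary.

MU_q_1 = 2/q_1, MU_q_2 = 1. Tangency: 2/q_1 = p_1/p_2.
So q_1*(p_1,p_2) = 2·p_2/p_1, independent of income; and q_2* = (I − 2·p_2)/p_2.
At the given prices: q_1* = 2·2.4/1.02 = 4.7059, and q_2* = 75.9167.

q_1* = 4.7059, q_2* = 75.9167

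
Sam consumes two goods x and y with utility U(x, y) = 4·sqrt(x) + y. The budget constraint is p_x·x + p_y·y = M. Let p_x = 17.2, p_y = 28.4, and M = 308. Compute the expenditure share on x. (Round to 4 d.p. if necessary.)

Set MRS = p_x/p_y: 2·x^(−1/2) = p_x/p_y.
Thus x* = (2·p_y/p_x)² — independent of M — with the rest of income spent on y.
Plugging in: x* = (2·28.4/17.2)² = 10.9054, y* = 4.2404.
Expenditure on x: 17.2·10.9054 = 187.5721; share = 0.609.

share on x = 0.609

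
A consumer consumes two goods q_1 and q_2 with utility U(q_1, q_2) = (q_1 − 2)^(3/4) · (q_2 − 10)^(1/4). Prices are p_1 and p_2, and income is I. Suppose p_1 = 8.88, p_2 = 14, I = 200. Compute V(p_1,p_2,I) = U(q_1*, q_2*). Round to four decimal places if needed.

Let q_1' = q_1−2, q_2' = q_2−10. MRS = 3·q_2'/q_1' = p_1/p_2.
Substituting into the budget: q_1* = 2 + 0.75·(I − 2·p_1 − 10·p_2)/p_1, and q_2* = 10 + 0.25·(…)/p_2.
Discretionary income = 200 − 2·8.88 − 10·14 = 42.24; q_1* = 2 + 0.75·42.24/8.88 = 5.5676; q_2* = 10 + 0.25·42.24/14 = 10.7543.
Utility at the optimum: U(5.5676, 10.7543) = 2.4192.

V = 2.4192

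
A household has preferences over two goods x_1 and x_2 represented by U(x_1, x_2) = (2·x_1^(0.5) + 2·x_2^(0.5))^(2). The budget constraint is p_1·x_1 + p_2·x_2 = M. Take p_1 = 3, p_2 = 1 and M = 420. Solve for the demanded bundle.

From the CES first-order condition, (x_2/x_1)^(0.5) = p_1/p_2.
Solve for the ratio: x_2/x_1 = [p_1/p_2]^(2).
Substitute x_2 = (x_2/x_1)·x_1 into the budget: x_1* = M/(p_1 + p_2·(x_2/x_1)).
Numerically x_2/x_1 = 9, so x_1* = 420/(3 + 1·9) = 35 and x_2* = 9·35 = 315.

x_1* = 35, x_2* = 315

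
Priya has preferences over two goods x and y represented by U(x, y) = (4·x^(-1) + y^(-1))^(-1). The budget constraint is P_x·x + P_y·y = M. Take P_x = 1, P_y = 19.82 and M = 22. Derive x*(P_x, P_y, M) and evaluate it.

x* = 6.8196

MRS = MU_x/MU_y = 4·(y/x)^(2). Set equal to P_x/P_y.
Hence y/x = ((1/4)·P_x/P_y)^(1/(2)), i.e. raised to the 0.5 power.
With the ratio pinned down, the budget gives x* = M/(P_x + P_y·(y/x)) and y* = (y/x)·x*.
Numerically y/x = 0.11231, so x* = 22/(1 + 19.82·0.11231) = 6.8196.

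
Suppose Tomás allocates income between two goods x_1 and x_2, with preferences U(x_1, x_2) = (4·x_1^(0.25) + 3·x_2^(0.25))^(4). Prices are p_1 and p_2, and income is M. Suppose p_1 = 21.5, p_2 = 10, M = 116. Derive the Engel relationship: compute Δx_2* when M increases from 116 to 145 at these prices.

From the CES first-order condition, (4/3)·(x_2/x_1)^(0.75) = p_1/p_2.
Solve for the ratio: x_2/x_1 = [(3/4)·p_1/p_2]^(4/3).
With the ratio pinned down, the budget gives x_1* = M/(p_1 + p_2·(x_2/x_1)) and x_2* = (x_2/x_1)·x_1*.
Numerically x_2/x_1 = 1.89089, so x_1* = 116/(21.5 + 10·1.89089) = 2.8707 and x_2* = 1.89089·2.8707 = 5.4281.
At M' = 145: x_2* = 6.7851. Change: 6.7851 − 5.4281 = 1.357.

Δx_2* = 1.357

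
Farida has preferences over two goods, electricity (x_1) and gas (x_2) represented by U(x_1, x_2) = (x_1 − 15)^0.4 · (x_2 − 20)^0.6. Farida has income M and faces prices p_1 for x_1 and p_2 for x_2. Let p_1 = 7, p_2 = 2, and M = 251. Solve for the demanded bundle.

This is Cobb-Douglas in (x_1−15, x_2−20): tangency gives 0.4·p_2·(x_2−20) = 0.6·p_1·(x_1−15).
After buying the subsistence bundle (15, 20), a share 0.4 of the remaining income goes to x_1: x_1* = 15 + 0.4·(M − 15p_1 − 20p_2)/p_1.
Discretionary income = 251 − 15·7 − 20·2 = 106; x_1* = 15 + 0.4·106/7 = 21.0571; x_2* = 20 + 0.6·106/2 = 51.8.

x_1* = 21.0571, x_2* = 51.8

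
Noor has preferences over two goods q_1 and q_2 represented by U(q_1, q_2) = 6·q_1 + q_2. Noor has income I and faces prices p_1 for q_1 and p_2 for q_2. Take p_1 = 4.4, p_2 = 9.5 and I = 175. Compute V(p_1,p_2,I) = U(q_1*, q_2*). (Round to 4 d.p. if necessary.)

Perfect substitutes: compare marginal utility per dollar. 6/p_1 vs 1/p_2 → 1.3636 vs 0.1053.
q_1 gives more utility per dollar, so spend all income on q_1: q_1* = I/p_1, q_2* = 0.
Numerically: q_1* = 39.7727, q_2* = 0.
Utility at the optimum: U(39.7727, 0) = 238.6364.

V = 238.6364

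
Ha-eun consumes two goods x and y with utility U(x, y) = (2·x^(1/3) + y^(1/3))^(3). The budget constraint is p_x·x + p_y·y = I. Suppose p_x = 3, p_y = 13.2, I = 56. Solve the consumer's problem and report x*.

MRS = MU_x/MU_y = 2·(y/x)^(2/3). Set equal to p_x/p_y.
Hence y/x = ((1/2)·p_x/p_y)^(1/(2/3)), i.e. raised to the 1.5 power.
With the ratio pinned down, the budget gives x* = I/(p_x + p_y·(y/x)) and y* = (y/x)·x*.
Numerically y/x = 0.038307, so x* = 56/(3 + 13.2·0.038307) = 15.9742.

x* = 15.9742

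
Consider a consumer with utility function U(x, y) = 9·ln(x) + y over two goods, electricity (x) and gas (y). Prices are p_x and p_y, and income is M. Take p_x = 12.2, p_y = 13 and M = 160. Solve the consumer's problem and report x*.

Set MRS = p_x/p_y: (9/x)/1 = p_x/p_y.
So x*(p_x,p_y) = 9·p_y/p_x, independent of income; and y* = (M − 9·p_y)/p_y.
At the given prices: x* = 9·13/12.2 = 9.5902.

x* = 9.5902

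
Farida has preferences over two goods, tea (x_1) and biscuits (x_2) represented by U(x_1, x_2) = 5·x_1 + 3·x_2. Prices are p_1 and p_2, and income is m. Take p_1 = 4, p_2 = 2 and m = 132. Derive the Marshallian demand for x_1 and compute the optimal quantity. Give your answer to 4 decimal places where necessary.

Linear utility — the consumer picks whichever good has higher MU/price: 5/4 = 1.25 vs 3/2 = 1.5.
x_2 gives more utility per dollar, so spend all income on x_2: x_2* = m/p_2, x_1* = 0.
Numerically: x_1* = 0, x_2* = 66.

x_1* = 0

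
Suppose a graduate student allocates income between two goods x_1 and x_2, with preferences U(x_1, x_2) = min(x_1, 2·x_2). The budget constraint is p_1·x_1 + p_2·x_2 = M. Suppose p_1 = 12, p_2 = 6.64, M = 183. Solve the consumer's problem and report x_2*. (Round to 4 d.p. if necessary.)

With perfect complements, no substitution: consume in ratio x_1:x_2 = 2:1.
Budget: p_1·x_1 + p_2·(1/2)·x_1 = M, so (2·p_1 + p_2)·x_1 = 2·M.
Demand: x_1*(p_1,p_2,M) = 2·M/(2·p_1 + p_2), x_2* = M/(2·p_1 + p_2).
Here 2·12 + 6.64 = 30.64, giving x_2* = 5.9726.

x_2* = 5.9726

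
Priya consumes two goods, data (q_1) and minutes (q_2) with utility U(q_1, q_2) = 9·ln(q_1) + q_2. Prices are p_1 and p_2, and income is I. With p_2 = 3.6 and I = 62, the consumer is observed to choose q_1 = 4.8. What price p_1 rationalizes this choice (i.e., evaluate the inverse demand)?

Set MRS = p_1/p_2: (9/q_1)/1 = p_1/p_2.
So q_1*(p_1,p_2) = 9·p_2/p_1, independent of income; and q_2* = (I − 9·p_2)/p_2.
Set q_1* = 4.8 in the demand function and solve for p_1: p_1 = 6.75.

p_1 = 6.75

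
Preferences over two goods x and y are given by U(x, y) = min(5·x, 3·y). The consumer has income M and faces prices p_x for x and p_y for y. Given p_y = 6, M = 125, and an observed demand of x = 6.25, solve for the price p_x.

Leontief preferences: the optimum is at the kink where x/3 = y/5, i.e. y = (5/3)·x.
Budget: p_x·x + p_y·(5/3)·x = M, so (3·p_x + 5·p_y)·x = 3·M.
Demand: x*(p_x,p_y,M) = 3·M/(3·p_x + 5·p_y), y* = 5·M/(3·p_x + 5·p_y).
Set x* = 6.25 in the demand function and solve for p_x: p_x = 10.

p_x = 10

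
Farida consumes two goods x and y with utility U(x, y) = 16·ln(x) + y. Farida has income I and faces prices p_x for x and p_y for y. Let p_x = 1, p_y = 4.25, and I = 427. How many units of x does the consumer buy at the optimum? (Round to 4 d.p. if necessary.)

x* = 68

At the given prices: x* = 16·4.25/1 = 68.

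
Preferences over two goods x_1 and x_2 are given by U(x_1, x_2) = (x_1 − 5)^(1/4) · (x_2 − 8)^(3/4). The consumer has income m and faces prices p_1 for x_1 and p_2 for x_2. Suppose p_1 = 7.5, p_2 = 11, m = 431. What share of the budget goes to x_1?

Let x_1' = x_1−5, x_2' = x_2−8. MRS = (1/3)·x_2'/x_1' = p_1/p_2.
After buying the subsistence bundle (5, 8), a share 0.25 of the remaining income goes to x_1: x_1* = 5 + 0.25·(m − 5p_1 − 8p_2)/p_1.
Discretionary income = 431 − 5·7.5 − 8·11 = 305.5; x_1* = 5 + 0.25·305.5/7.5 = 15.1833; x_2* = 8 + 0.75·305.5/11 = 28.8295.
Expenditure on x_1: 7.5·15.1833 = 113.875; share = 0.2642.

share on x_1 = 0.2642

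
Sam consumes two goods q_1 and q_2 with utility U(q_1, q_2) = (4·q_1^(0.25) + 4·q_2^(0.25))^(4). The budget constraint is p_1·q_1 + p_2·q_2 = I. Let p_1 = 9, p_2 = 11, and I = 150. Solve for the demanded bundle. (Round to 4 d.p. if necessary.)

MRS = MU_q_1/MU_q_2 = (q_2/q_1)^(0.75). Set equal to p_1/p_2.
Hence q_2/q_1 = (p_1/p_2)^(1/(0.75)), i.e. raised to the 4/3 power.
Substitute q_2 = (q_2/q_1)·q_1 into the budget: q_1* = I/(p_1 + p_2·(q_2/q_1)).
Numerically q_2/q_1 = 0.765244, so q_1* = 150/(9 + 11·0.765244) = 8.6119 and q_2* = 0.765244·8.6119 = 6.5902.

q_1* = 8.6119, q_2* = 6.5902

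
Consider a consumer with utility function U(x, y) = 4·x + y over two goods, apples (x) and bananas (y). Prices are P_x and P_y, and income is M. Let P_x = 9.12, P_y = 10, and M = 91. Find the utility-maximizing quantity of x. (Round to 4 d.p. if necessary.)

Linear utility — the consumer picks whichever good has higher MU/price: 4/9.12 = 0.4386 vs 1/10 = 0.1.
x gives more utility per dollar, so spend all income on x: x* = M/P_x, y* = 0.
Numerically: x* = 9.9781, y* = 0.

x* = 9.9781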